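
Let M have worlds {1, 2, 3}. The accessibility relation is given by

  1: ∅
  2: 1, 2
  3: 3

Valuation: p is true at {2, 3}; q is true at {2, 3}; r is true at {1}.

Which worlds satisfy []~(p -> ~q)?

{1, 3}

1: no successors, so []~(p -> ~q) holds vacuously. ✓
2: successors {1, 2}; ~(p -> ~q) there: 1:F, 2:T. ✗
3: successors {3}; ~(p -> ~q) there: 3:T. ✓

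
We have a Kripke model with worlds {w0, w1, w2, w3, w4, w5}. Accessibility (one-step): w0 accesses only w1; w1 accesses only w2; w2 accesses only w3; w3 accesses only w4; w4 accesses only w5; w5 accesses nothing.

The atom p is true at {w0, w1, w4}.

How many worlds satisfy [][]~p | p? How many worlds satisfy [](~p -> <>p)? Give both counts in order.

For [][]~p | p:
w0: [][]~p is T, p is T. ✓
w1: [][]~p is T, p is T. ✓
w2: [][]~p is F, p is F. ✗
w3: [][]~p is T, p is F. ✓
w4: [][]~p is T, p is T. ✓
w5: [][]~p is T, p is F. ✓
— 5 worlds.
For [](~p -> <>p):
w0: successors {w1}; ~p -> <>p there: w1:T. ✓
w1: successors {w2}; ~p -> <>p there: w2:F. ✗
w2: successors {w3}; ~p -> <>p there: w3:T. ✓
w3: successors {w4}; ~p -> <>p there: w4:T. ✓
w4: successors {w5}; ~p -> <>p there: w5:F. ✗
w5: no successors, so [](~p -> <>p) holds vacuously. ✓
— 4 worlds.

5 and 4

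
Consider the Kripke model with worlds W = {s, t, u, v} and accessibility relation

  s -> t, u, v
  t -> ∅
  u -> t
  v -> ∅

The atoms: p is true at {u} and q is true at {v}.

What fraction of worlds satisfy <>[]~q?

s: successors {t, u, v}; []~q there: t:T, u:T, v:T. ✓
t: no successors, so <>[]~q fails. ✗
u: successors {t}; []~q there: t:T. ✓
v: no successors, so <>[]~q fails. ✗
That's 2 of 4 worlds, so 2/4 = 1/2.

1/2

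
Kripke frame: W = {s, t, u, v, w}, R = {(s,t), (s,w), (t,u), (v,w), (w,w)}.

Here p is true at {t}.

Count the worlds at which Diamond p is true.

s: successors {t, w}; p there: t:T, w:F. ✓
t: successors {u}; p there: u:F. ✗
u: no successors, so Diamond p fails. ✗
v: successors {w}; p there: w:F. ✗
w: successors {w}; p there: w:F. ✗
Satisfying worlds: {s}.

1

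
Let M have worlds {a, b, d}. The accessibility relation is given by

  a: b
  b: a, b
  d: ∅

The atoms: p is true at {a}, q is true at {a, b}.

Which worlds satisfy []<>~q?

{d}

a: successors {b}; <>~q there: b:F. ✗
b: successors {a, b}; <>~q there: a:F, b:F. ✗
d: no successors, so []<>~q holds vacuously. ✓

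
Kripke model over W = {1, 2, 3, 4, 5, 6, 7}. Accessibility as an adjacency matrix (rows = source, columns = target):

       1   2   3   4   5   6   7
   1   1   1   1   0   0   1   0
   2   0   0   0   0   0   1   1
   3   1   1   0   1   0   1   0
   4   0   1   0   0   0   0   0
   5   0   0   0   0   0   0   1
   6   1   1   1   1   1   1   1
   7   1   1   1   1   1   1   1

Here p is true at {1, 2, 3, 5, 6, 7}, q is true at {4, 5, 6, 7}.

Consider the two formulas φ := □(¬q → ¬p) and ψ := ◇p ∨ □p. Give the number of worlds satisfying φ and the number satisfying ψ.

For □(¬q → ¬p):
1: successors {1, 2, 3, 6}; ¬q → ¬p there: 1:F, 2:F, 3:F, 6:T. ✗
2: successors {6, 7}; ¬q → ¬p there: 6:T, 7:T. ✓
3: successors {1, 2, 4, 6}; ¬q → ¬p there: 1:F, 2:F, 4:T, 6:T. ✗
4: successors {2}; ¬q → ¬p there: 2:F. ✗
5: successors {7}; ¬q → ¬p there: 7:T. ✓
6: successors {1, 2, 3, 4, 5, 6, 7}; ¬q → ¬p there: 1:F, 2:F, 3:F, 4:T, 5:T, 6:T, 7:T. ✗
7: successors {1, 2, 3, 4, 5, 6, 7}; ¬q → ¬p there: 1:F, 2:F, 3:F, 4:T, 5:T, 6:T, 7:T. ✗
— 2 worlds.
For ◇p ∨ □p:
1: ◇p is T, □p is T. ✓
2: ◇p is T, □p is T. ✓
3: ◇p is T, □p is F. ✓
4: ◇p is T, □p is T. ✓
5: ◇p is T, □p is T. ✓
6: ◇p is T, □p is F. ✓
7: ◇p is T, □p is F. ✓
— 7 worlds.

2 and 7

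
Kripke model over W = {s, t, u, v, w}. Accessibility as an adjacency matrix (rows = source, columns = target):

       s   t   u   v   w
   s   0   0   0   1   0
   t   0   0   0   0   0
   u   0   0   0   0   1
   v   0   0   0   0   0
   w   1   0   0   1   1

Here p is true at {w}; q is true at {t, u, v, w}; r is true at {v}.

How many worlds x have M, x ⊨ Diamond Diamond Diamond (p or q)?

s: successors {v}; Diamond Diamond (p or q) there: v:F. ✗
t: no successors, so Diamond Diamond Diamond (p or q) fails. ✗
u: successors {w}; Diamond Diamond (p or q) there: w:T. ✓
v: no successors, so Diamond Diamond Diamond (p or q) fails. ✗
w: successors {s, v, w}; Diamond Diamond (p or q) there: s:F, v:F, w:T. ✓
Satisfying worlds: {u, w}.

2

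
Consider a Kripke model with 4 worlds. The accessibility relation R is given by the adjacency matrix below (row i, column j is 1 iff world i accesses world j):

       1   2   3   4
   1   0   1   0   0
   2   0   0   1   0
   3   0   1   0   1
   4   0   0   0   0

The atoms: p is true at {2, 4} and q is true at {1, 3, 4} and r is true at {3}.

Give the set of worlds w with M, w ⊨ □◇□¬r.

{1, 2, 4}

1: successors {2}; ◇□¬r there: 2:T. ✓
2: successors {3}; ◇□¬r there: 3:T. ✓
3: successors {2, 4}; ◇□¬r there: 2:T, 4:F. ✗
4: no successors, so □◇□¬r holds vacuously. ✓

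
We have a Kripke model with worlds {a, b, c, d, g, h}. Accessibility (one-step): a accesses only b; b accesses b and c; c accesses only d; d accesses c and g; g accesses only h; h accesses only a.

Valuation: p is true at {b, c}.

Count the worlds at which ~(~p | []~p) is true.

a: ~p | []~p is T. ✗
b: ~p | []~p is F. ✓
c: ~p | []~p is T. ✗
d: ~p | []~p is T. ✗
g: ~p | []~p is T. ✗
h: ~p | []~p is T. ✗
Satisfying worlds: {b}.

1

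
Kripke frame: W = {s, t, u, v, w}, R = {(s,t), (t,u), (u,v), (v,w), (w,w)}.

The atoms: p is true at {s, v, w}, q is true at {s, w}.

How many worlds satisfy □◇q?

3

s: successors {t}; ◇q there: t:F. ✗
t: successors {u}; ◇q there: u:F. ✗
u: successors {v}; ◇q there: v:T. ✓
v: successors {w}; ◇q there: w:T. ✓
w: successors {w}; ◇q there: w:T. ✓
Satisfying worlds: {u, v, w}.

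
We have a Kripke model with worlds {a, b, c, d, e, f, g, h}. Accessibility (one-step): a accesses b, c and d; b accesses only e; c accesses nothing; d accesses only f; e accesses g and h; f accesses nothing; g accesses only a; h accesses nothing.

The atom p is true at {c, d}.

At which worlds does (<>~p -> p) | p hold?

{c, d, f, h}

a: <>~p -> p is F, p is F. ✗
b: <>~p -> p is F, p is F. ✗
c: <>~p -> p is T, p is T. ✓
d: <>~p -> p is T, p is T. ✓
e: <>~p -> p is F, p is F. ✗
f: <>~p -> p is T, p is F. ✓
g: <>~p -> p is F, p is F. ✗
h: <>~p -> p is T, p is F. ✓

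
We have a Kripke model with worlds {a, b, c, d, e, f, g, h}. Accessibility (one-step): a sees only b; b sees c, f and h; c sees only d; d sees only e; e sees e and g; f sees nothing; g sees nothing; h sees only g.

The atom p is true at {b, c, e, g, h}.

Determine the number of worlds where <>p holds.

5

a: successors {b}; p there: b:T. ✓
b: successors {c, f, h}; p there: c:T, f:F, h:T. ✓
c: successors {d}; p there: d:F. ✗
d: successors {e}; p there: e:T. ✓
e: successors {e, g}; p there: e:T, g:T. ✓
f: no successors, so <>p fails. ✗
g: no successors, so <>p fails. ✗
h: successors {g}; p there: g:T. ✓
Satisfying worlds: {a, b, d, e, h}.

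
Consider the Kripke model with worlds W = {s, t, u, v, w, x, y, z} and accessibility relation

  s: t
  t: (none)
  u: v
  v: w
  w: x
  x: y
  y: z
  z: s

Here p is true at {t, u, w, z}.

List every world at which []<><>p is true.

s: successors {t}; <><>p there: t:F. ✗
t: no successors, so []<><>p holds vacuously. ✓
u: successors {v}; <><>p there: v:F. ✗
v: successors {w}; <><>p there: w:F. ✗
w: successors {x}; <><>p there: x:T. ✓
x: successors {y}; <><>p there: y:F. ✗
y: successors {z}; <><>p there: z:T. ✓
z: successors {s}; <><>p there: s:F. ✗

{t, w, y}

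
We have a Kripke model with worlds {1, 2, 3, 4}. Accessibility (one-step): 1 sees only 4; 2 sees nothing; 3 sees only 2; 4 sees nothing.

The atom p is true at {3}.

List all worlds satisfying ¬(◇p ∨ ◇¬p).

{2, 4}

1: ◇p ∨ ◇¬p is T. ✗
2: ◇p ∨ ◇¬p is F. ✓
3: ◇p ∨ ◇¬p is T. ✗
4: ◇p ∨ ◇¬p is F. ✓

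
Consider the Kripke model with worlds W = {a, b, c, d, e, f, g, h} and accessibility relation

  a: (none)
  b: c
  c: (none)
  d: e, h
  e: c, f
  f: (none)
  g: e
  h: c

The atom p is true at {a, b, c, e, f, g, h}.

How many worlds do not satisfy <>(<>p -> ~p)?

a: no successors, so <>(<>p -> ~p) fails. ✗
b: successors {c}; <>p -> ~p there: c:T. ✓
c: no successors, so <>(<>p -> ~p) fails. ✗
d: successors {e, h}; <>p -> ~p there: e:F, h:F. ✗
e: successors {c, f}; <>p -> ~p there: c:T, f:T. ✓
f: no successors, so <>(<>p -> ~p) fails. ✗
g: successors {e}; <>p -> ~p there: e:F. ✗
h: successors {c}; <>p -> ~p there: c:T. ✓
Satisfying worlds: {b, e, h}.
So <>(<>p -> ~p) fails at the other 5 worlds.

5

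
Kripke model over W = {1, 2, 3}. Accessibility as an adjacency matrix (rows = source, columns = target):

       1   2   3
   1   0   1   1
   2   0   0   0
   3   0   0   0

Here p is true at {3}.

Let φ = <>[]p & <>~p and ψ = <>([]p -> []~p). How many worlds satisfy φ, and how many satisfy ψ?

1 and 1

For <>[]p & <>~p:
1: <>[]p is T, <>~p is T. ✓
2: <>[]p is F, <>~p is F. ✗
3: <>[]p is F, <>~p is F. ✗
— 1 world.
For <>([]p -> []~p):
1: successors {2, 3}; []p -> []~p there: 2:T, 3:T. ✓
2: no successors, so <>([]p -> []~p) fails. ✗
3: no successors, so <>([]p -> []~p) fails. ✗
— 1 world.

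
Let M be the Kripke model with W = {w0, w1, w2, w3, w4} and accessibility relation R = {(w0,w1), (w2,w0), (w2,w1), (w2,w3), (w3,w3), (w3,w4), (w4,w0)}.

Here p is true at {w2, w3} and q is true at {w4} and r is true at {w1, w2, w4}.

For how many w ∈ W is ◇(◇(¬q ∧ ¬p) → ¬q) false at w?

1

w0: successors {w1}; ◇(¬q ∧ ¬p) → ¬q there: w1:T. ✓
w1: no successors, so ◇(◇(¬q ∧ ¬p) → ¬q) fails. ✗
w2: successors {w0, w1, w3}; ◇(¬q ∧ ¬p) → ¬q there: w0:T, w1:T, w3:T. ✓
w3: successors {w3, w4}; ◇(¬q ∧ ¬p) → ¬q there: w3:T, w4:F. ✓
w4: successors {w0}; ◇(¬q ∧ ¬p) → ¬q there: w0:T. ✓
Satisfying worlds: {w0, w2, w3, w4}.
So ◇(◇(¬q ∧ ¬p) → ¬q) fails at the other 1 world.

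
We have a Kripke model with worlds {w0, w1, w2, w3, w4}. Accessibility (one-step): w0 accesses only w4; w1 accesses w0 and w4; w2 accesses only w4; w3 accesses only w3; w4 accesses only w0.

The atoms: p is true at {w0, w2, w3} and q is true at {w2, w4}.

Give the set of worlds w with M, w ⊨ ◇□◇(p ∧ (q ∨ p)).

w0: successors {w4}; □◇(p ∧ (q ∨ p)) there: w4:F. ✗
w1: successors {w0, w4}; □◇(p ∧ (q ∨ p)) there: w0:T, w4:F. ✓
w2: successors {w4}; □◇(p ∧ (q ∨ p)) there: w4:F. ✗
w3: successors {w3}; □◇(p ∧ (q ∨ p)) there: w3:T. ✓
w4: successors {w0}; □◇(p ∧ (q ∨ p)) there: w0:T. ✓

{w1, w3, w4}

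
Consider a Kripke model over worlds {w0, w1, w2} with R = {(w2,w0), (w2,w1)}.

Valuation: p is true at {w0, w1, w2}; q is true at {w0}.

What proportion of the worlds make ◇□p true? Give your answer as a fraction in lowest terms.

w0: no successors, so ◇□p fails. ✗
w1: no successors, so ◇□p fails. ✗
w2: successors {w0, w1}; □p there: w0:T, w1:T. ✓
That's 1 of 3 worlds, so 1/3.

1/3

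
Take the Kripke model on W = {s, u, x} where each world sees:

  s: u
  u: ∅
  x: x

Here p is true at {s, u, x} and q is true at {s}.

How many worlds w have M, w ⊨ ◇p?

s: successors {u}; p there: u:T. ✓
u: no successors, so ◇p fails. ✗
x: successors {x}; p there: x:T. ✓
Satisfying worlds: {s, x}.

2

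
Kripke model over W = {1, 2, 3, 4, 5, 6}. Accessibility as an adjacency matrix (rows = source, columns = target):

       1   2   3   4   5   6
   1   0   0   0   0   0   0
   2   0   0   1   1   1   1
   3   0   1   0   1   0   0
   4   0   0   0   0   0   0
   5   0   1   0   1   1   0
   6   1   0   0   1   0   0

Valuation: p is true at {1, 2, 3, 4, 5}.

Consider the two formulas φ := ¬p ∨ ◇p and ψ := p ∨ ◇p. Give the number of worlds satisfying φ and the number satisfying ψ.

For ¬p ∨ ◇p:
1: ¬p is F, ◇p is F. ✗
2: ¬p is F, ◇p is T. ✓
3: ¬p is F, ◇p is T. ✓
4: ¬p is F, ◇p is F. ✗
5: ¬p is F, ◇p is T. ✓
6: ¬p is T, ◇p is T. ✓
— 4 worlds.
For p ∨ ◇p:
1: p is T, ◇p is F. ✓
2: p is T, ◇p is T. ✓
3: p is T, ◇p is T. ✓
4: p is T, ◇p is F. ✓
5: p is T, ◇p is T. ✓
6: p is F, ◇p is T. ✓
— 6 worlds.

4 and 6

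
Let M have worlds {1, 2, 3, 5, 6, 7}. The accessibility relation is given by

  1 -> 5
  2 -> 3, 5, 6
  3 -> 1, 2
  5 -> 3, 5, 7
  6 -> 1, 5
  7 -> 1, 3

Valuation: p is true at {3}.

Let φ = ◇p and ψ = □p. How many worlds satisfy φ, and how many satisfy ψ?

For ◇p:
1: successors {5}; p there: 5:F. ✗
2: successors {3, 5, 6}; p there: 3:T, 5:F, 6:F. ✓
3: successors {1, 2}; p there: 1:F, 2:F. ✗
5: successors {3, 5, 7}; p there: 3:T, 5:F, 7:F. ✓
6: successors {1, 5}; p there: 1:F, 5:F. ✗
7: successors {1, 3}; p there: 1:F, 3:T. ✓
— 3 worlds.
For □p:
1: successors {5}; p there: 5:F. ✗
2: successors {3, 5, 6}; p there: 3:T, 5:F, 6:F. ✗
3: successors {1, 2}; p there: 1:F, 2:F. ✗
5: successors {3, 5, 7}; p there: 3:T, 5:F, 7:F. ✗
6: successors {1, 5}; p there: 1:F, 5:F. ✗
7: successors {1, 3}; p there: 1:F, 3:T. ✗
— 0 worlds.

3 and 0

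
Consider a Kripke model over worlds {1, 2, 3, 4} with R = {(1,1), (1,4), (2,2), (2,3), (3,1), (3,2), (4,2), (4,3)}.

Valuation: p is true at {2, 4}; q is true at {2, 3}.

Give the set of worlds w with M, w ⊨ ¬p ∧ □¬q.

1: ¬p is T, □¬q is T. ✓
2: ¬p is F, □¬q is F. ✗
3: ¬p is T, □¬q is F. ✗
4: ¬p is F, □¬q is F. ✗

{1}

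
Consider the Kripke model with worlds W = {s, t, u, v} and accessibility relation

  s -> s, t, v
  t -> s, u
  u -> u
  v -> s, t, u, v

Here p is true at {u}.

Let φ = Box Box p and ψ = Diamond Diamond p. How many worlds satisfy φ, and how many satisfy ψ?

1 and 4

For Box Box p:
s: successors {s, t, v}; Box p there: s:F, t:F, v:F. ✗
t: successors {s, u}; Box p there: s:F, u:T. ✗
u: successors {u}; Box p there: u:T. ✓
v: successors {s, t, u, v}; Box p there: s:F, t:F, u:T, v:F. ✗
— 1 world.
For Diamond Diamond p:
s: successors {s, t, v}; Diamond p there: s:F, t:T, v:T. ✓
t: successors {s, u}; Diamond p there: s:F, u:T. ✓
u: successors {u}; Diamond p there: u:T. ✓
v: successors {s, t, u, v}; Diamond p there: s:F, t:T, u:T, v:T. ✓
— 4 worlds.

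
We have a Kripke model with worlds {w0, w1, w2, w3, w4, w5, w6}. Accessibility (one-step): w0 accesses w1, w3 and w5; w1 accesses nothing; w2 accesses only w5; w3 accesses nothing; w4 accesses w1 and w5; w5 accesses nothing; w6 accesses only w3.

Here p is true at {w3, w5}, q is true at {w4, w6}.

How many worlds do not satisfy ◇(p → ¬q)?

w0: successors {w1, w3, w5}; p → ¬q there: w1:T, w3:T, w5:T. ✓
w1: no successors, so ◇(p → ¬q) fails. ✗
w2: successors {w5}; p → ¬q there: w5:T. ✓
w3: no successors, so ◇(p → ¬q) fails. ✗
w4: successors {w1, w5}; p → ¬q there: w1:T, w5:T. ✓
w5: no successors, so ◇(p → ¬q) fails. ✗
w6: successors {w3}; p → ¬q there: w3:T. ✓
Satisfying worlds: {w0, w2, w4, w6}.
So ◇(p → ¬q) fails at the other 3 worlds.

3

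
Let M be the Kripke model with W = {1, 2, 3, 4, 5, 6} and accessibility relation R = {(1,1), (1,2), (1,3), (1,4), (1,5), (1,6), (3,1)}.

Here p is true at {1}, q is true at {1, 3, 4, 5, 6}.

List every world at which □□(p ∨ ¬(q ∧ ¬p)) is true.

1: successors {1, 2, 3, 4, 5, 6}; □(p ∨ ¬(q ∧ ¬p)) there: 1:F, 2:T, 3:T, 4:T, 5:T, 6:T. ✗
2: no successors, so □□(p ∨ ¬(q ∧ ¬p)) holds vacuously. ✓
3: successors {1}; □(p ∨ ¬(q ∧ ¬p)) there: 1:F. ✗
4: no successors, so □□(p ∨ ¬(q ∧ ¬p)) holds vacuously. ✓
5: no successors, so □□(p ∨ ¬(q ∧ ¬p)) holds vacuously. ✓
6: no successors, so □□(p ∨ ¬(q ∧ ¬p)) holds vacuously. ✓

{2, 4, 5, 6}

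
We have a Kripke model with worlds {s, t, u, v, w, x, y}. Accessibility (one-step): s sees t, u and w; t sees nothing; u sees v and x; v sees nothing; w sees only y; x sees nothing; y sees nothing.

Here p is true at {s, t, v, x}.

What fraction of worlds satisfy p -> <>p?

s: p is T, <>p is T. ✓
t: p is T, <>p is F. ✗
u: p is F, <>p is T. ✓
v: p is T, <>p is F. ✗
w: p is F, <>p is F. ✓
x: p is T, <>p is F. ✗
y: p is F, <>p is F. ✓
That's 4 of 7 worlds, so 4/7.

4/7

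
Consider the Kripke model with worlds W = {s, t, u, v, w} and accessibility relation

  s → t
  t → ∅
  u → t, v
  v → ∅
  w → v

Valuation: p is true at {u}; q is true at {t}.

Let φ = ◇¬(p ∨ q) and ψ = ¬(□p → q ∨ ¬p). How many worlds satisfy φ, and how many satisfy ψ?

2 and 0

For ◇¬(p ∨ q):
s: successors {t}; ¬(p ∨ q) there: t:F. ✗
t: no successors, so ◇¬(p ∨ q) fails. ✗
u: successors {t, v}; ¬(p ∨ q) there: t:F, v:T. ✓
v: no successors, so ◇¬(p ∨ q) fails. ✗
w: successors {v}; ¬(p ∨ q) there: v:T. ✓
— 2 worlds.
For ¬(□p → q ∨ ¬p):
s: □p → q ∨ ¬p is T. ✗
t: □p → q ∨ ¬p is T. ✗
u: □p → q ∨ ¬p is T. ✗
v: □p → q ∨ ¬p is T. ✗
w: □p → q ∨ ¬p is T. ✗
— 0 worlds.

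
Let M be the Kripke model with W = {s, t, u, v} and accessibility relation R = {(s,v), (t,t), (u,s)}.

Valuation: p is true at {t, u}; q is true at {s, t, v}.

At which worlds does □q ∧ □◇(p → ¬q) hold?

s: □q is T, □◇(p → ¬q) is F. ✗
t: □q is T, □◇(p → ¬q) is F. ✗
u: □q is T, □◇(p → ¬q) is T. ✓
v: □q is T, □◇(p → ¬q) is T. ✓

{u, v}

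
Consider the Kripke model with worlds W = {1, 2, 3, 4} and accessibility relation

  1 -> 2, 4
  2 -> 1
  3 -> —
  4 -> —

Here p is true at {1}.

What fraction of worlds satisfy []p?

3/4

1: successors {2, 4}; p there: 2:F, 4:F. ✗
2: successors {1}; p there: 1:T. ✓
3: no successors, so []p holds vacuously. ✓
4: no successors, so []p holds vacuously. ✓
That's 3 of 4 worlds, so 3/4.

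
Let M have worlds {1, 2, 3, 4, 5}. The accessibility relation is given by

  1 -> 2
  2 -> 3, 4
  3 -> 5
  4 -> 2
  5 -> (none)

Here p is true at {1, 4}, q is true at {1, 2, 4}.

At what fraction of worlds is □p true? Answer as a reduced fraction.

1/5

1: successors {2}; p there: 2:F. ✗
2: successors {3, 4}; p there: 3:F, 4:T. ✗
3: successors {5}; p there: 5:F. ✗
4: successors {2}; p there: 2:F. ✗
5: no successors, so □p holds vacuously. ✓
That's 1 of 5 worlds, so 1/5.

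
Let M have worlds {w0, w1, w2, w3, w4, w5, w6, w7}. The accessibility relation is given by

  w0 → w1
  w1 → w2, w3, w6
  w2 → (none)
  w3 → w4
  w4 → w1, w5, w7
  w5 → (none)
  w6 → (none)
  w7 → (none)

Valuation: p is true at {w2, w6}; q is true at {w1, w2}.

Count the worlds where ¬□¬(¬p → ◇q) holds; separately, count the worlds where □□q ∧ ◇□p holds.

4 and 0

For ¬□¬(¬p → ◇q):
w0: □¬(¬p → ◇q) is F. ✓
w1: □¬(¬p → ◇q) is F. ✓
w2: □¬(¬p → ◇q) is T. ✗
w3: □¬(¬p → ◇q) is F. ✓
w4: □¬(¬p → ◇q) is F. ✓
w5: □¬(¬p → ◇q) is T. ✗
w6: □¬(¬p → ◇q) is T. ✗
w7: □¬(¬p → ◇q) is T. ✗
— 4 worlds.
For □□q ∧ ◇□p:
w0: □□q is F, ◇□p is F. ✗
w1: □□q is F, ◇□p is T. ✗
w2: □□q is T, ◇□p is F. ✗
w3: □□q is F, ◇□p is F. ✗
w4: □□q is F, ◇□p is T. ✗
w5: □□q is T, ◇□p is F. ✗
w6: □□q is T, ◇□p is F. ✗
w7: □□q is T, ◇□p is F. ✗
— 0 worlds.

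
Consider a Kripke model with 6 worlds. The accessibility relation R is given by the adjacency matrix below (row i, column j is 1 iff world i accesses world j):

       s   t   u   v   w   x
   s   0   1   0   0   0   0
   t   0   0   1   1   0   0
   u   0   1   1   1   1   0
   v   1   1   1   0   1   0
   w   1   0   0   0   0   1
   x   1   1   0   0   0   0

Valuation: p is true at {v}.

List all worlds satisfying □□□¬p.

s: successors {t}; □□¬p there: t:F. ✗
t: successors {u, v}; □□¬p there: u:F, v:F. ✗
u: successors {t, u, v, w}; □□¬p there: t:F, u:F, v:F, w:T. ✗
v: successors {s, t, u, w}; □□¬p there: s:F, t:F, u:F, w:T. ✗
w: successors {s, x}; □□¬p there: s:F, x:F. ✗
x: successors {s, t}; □□¬p there: s:F, t:F. ✗

∅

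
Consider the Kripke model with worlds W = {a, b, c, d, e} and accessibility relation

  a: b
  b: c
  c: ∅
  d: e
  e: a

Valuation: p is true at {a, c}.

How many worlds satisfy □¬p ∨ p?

a: □¬p is T, p is T. ✓
b: □¬p is F, p is F. ✗
c: □¬p is T, p is T. ✓
d: □¬p is T, p is F. ✓
e: □¬p is F, p is F. ✗
Satisfying worlds: {a, c, d}.

3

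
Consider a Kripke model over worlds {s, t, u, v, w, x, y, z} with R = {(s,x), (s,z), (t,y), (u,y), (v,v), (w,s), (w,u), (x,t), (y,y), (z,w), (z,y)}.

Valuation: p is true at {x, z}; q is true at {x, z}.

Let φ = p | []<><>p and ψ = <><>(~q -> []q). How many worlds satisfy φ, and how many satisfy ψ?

2 and 2

For p | []<><>p:
s: p is F, []<><>p is F. ✗
t: p is F, []<><>p is F. ✗
u: p is F, []<><>p is F. ✗
v: p is F, []<><>p is F. ✗
w: p is F, []<><>p is F. ✗
x: p is T, []<><>p is F. ✓
y: p is F, []<><>p is F. ✗
z: p is T, []<><>p is F. ✓
— 2 worlds.
For <><>(~q -> []q):
s: successors {x, z}; <>(~q -> []q) there: x:F, z:F. ✗
t: successors {y}; <>(~q -> []q) there: y:F. ✗
u: successors {y}; <>(~q -> []q) there: y:F. ✗
v: successors {v}; <>(~q -> []q) there: v:F. ✗
w: successors {s, u}; <>(~q -> []q) there: s:T, u:F. ✓
x: successors {t}; <>(~q -> []q) there: t:F. ✗
y: successors {y}; <>(~q -> []q) there: y:F. ✗
z: successors {w, y}; <>(~q -> []q) there: w:T, y:F. ✓
— 2 worlds.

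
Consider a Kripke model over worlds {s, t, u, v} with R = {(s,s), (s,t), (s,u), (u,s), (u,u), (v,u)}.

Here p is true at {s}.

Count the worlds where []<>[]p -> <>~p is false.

s: []<>[]p is F, <>~p is T. ✓
t: []<>[]p is T, <>~p is F. ✗
u: []<>[]p is F, <>~p is T. ✓
v: []<>[]p is F, <>~p is T. ✓
Satisfying worlds: {s, u, v}.
So []<>[]p -> <>~p fails at the other 1 world.

1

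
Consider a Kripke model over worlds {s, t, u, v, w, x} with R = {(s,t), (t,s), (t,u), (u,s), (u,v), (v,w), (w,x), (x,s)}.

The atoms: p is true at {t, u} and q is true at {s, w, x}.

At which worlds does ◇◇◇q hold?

s: successors {t}; ◇◇q there: t:T. ✓
t: successors {s, u}; ◇◇q there: s:T, u:T. ✓
u: successors {s, v}; ◇◇q there: s:T, v:T. ✓
v: successors {w}; ◇◇q there: w:T. ✓
w: successors {x}; ◇◇q there: x:F. ✗
x: successors {s}; ◇◇q there: s:T. ✓

{s, t, u, v, x}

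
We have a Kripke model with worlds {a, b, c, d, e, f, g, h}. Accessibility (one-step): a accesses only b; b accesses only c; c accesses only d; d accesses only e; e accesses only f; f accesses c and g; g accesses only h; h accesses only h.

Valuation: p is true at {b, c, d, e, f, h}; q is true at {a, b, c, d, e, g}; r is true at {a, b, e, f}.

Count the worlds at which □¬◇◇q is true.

3

a: successors {b}; ¬◇◇q there: b:F. ✗
b: successors {c}; ¬◇◇q there: c:F. ✗
c: successors {d}; ¬◇◇q there: d:T. ✓
d: successors {e}; ¬◇◇q there: e:F. ✗
e: successors {f}; ¬◇◇q there: f:F. ✗
f: successors {c, g}; ¬◇◇q there: c:F, g:T. ✗
g: successors {h}; ¬◇◇q there: h:T. ✓
h: successors {h}; ¬◇◇q there: h:T. ✓
Satisfying worlds: {c, g, h}.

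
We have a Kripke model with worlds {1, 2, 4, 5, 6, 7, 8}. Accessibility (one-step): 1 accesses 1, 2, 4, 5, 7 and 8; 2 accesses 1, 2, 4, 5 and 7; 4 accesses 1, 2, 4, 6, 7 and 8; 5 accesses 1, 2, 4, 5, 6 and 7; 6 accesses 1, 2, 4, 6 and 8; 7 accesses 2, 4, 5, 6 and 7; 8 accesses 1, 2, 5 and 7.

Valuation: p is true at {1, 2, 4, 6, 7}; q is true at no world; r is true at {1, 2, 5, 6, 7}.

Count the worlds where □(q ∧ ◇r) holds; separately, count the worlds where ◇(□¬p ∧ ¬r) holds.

For □(q ∧ ◇r):
1: successors {1, 2, 4, 5, 7, 8}; q ∧ ◇r there: 1:F, 2:F, 4:F, 5:F, 7:F, 8:F. ✗
2: successors {1, 2, 4, 5, 7}; q ∧ ◇r there: 1:F, 2:F, 4:F, 5:F, 7:F. ✗
4: successors {1, 2, 4, 6, 7, 8}; q ∧ ◇r there: 1:F, 2:F, 4:F, 6:F, 7:F, 8:F. ✗
5: successors {1, 2, 4, 5, 6, 7}; q ∧ ◇r there: 1:F, 2:F, 4:F, 5:F, 6:F, 7:F. ✗
6: successors {1, 2, 4, 6, 8}; q ∧ ◇r there: 1:F, 2:F, 4:F, 6:F, 8:F. ✗
7: successors {2, 4, 5, 6, 7}; q ∧ ◇r there: 2:F, 4:F, 5:F, 6:F, 7:F. ✗
8: successors {1, 2, 5, 7}; q ∧ ◇r there: 1:F, 2:F, 5:F, 7:F. ✗
— 0 worlds.
For ◇(□¬p ∧ ¬r):
1: successors {1, 2, 4, 5, 7, 8}; □¬p ∧ ¬r there: 1:F, 2:F, 4:F, 5:F, 7:F, 8:F. ✗
2: successors {1, 2, 4, 5, 7}; □¬p ∧ ¬r there: 1:F, 2:F, 4:F, 5:F, 7:F. ✗
4: successors {1, 2, 4, 6, 7, 8}; □¬p ∧ ¬r there: 1:F, 2:F, 4:F, 6:F, 7:F, 8:F. ✗
5: successors {1, 2, 4, 5, 6, 7}; □¬p ∧ ¬r there: 1:F, 2:F, 4:F, 5:F, 6:F, 7:F. ✗
6: successors {1, 2, 4, 6, 8}; □¬p ∧ ¬r there: 1:F, 2:F, 4:F, 6:F, 8:F. ✗
7: successors {2, 4, 5, 6, 7}; □¬p ∧ ¬r there: 2:F, 4:F, 5:F, 6:F, 7:F. ✗
8: successors {1, 2, 5, 7}; □¬p ∧ ¬r there: 1:F, 2:F, 5:F, 7:F. ✗
— 0 worlds.

0 and 0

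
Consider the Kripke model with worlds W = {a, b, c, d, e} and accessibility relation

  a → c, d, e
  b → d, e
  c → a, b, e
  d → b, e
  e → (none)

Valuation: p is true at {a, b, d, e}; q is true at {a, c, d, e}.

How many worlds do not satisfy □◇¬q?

a: successors {c, d, e}; ◇¬q there: c:T, d:T, e:F. ✗
b: successors {d, e}; ◇¬q there: d:T, e:F. ✗
c: successors {a, b, e}; ◇¬q there: a:F, b:F, e:F. ✗
d: successors {b, e}; ◇¬q there: b:F, e:F. ✗
e: no successors, so □◇¬q holds vacuously. ✓
Satisfying worlds: {e}.
So □◇¬q fails at the other 4 worlds.

4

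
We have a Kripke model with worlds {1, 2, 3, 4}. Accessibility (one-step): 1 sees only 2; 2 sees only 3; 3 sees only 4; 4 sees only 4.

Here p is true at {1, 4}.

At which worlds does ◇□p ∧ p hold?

{4}

1: ◇□p is F, p is T. ✗
2: ◇□p is T, p is F. ✗
3: ◇□p is T, p is F. ✗
4: ◇□p is T, p is T. ✓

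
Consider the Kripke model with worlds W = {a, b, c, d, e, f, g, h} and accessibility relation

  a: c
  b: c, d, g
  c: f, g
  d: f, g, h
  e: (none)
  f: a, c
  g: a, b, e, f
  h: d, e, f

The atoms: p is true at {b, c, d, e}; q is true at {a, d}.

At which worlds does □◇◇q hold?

a: successors {c}; ◇◇q there: c:T. ✓
b: successors {c, d, g}; ◇◇q there: c:T, d:T, g:T. ✓
c: successors {f, g}; ◇◇q there: f:F, g:T. ✗
d: successors {f, g, h}; ◇◇q there: f:F, g:T, h:T. ✗
e: no successors, so □◇◇q holds vacuously. ✓
f: successors {a, c}; ◇◇q there: a:F, c:T. ✗
g: successors {a, b, e, f}; ◇◇q there: a:F, b:T, e:F, f:F. ✗
h: successors {d, e, f}; ◇◇q there: d:T, e:F, f:F. ✗

{a, b, e}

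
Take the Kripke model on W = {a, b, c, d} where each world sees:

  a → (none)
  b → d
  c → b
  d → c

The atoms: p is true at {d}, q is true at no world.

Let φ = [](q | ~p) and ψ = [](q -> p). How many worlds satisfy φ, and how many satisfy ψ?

For [](q | ~p):
a: no successors, so [](q | ~p) holds vacuously. ✓
b: successors {d}; q | ~p there: d:F. ✗
c: successors {b}; q | ~p there: b:T. ✓
d: successors {c}; q | ~p there: c:T. ✓
— 3 worlds.
For [](q -> p):
a: no successors, so [](q -> p) holds vacuously. ✓
b: successors {d}; q -> p there: d:T. ✓
c: successors {b}; q -> p there: b:T. ✓
d: successors {c}; q -> p there: c:T. ✓
— 4 worlds.

3 and 4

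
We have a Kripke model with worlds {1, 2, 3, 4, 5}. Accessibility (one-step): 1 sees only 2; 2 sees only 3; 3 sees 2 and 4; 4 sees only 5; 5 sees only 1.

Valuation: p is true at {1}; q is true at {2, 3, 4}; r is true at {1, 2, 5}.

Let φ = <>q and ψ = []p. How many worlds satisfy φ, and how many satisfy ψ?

For <>q:
1: successors {2}; q there: 2:T. ✓
2: successors {3}; q there: 3:T. ✓
3: successors {2, 4}; q there: 2:T, 4:T. ✓
4: successors {5}; q there: 5:F. ✗
5: successors {1}; q there: 1:F. ✗
— 3 worlds.
For []p:
1: successors {2}; p there: 2:F. ✗
2: successors {3}; p there: 3:F. ✗
3: successors {2, 4}; p there: 2:F, 4:F. ✗
4: successors {5}; p there: 5:F. ✗
5: successors {1}; p there: 1:T. ✓
— 1 world.

3 and 1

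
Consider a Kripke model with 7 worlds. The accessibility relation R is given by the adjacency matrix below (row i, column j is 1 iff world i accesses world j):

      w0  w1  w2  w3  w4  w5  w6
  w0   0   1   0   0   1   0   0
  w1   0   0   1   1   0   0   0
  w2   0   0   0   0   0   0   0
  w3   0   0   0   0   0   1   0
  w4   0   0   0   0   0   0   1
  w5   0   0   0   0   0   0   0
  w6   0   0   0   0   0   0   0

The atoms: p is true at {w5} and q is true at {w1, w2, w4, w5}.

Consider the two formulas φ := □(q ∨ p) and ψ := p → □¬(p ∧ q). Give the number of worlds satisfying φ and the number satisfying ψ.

5 and 7

For □(q ∨ p):
w0: successors {w1, w4}; q ∨ p there: w1:T, w4:T. ✓
w1: successors {w2, w3}; q ∨ p there: w2:T, w3:F. ✗
w2: no successors, so □(q ∨ p) holds vacuously. ✓
w3: successors {w5}; q ∨ p there: w5:T. ✓
w4: successors {w6}; q ∨ p there: w6:F. ✗
w5: no successors, so □(q ∨ p) holds vacuously. ✓
w6: no successors, so □(q ∨ p) holds vacuously. ✓
— 5 worlds.
For p → □¬(p ∧ q):
w0: p is F, □¬(p ∧ q) is T. ✓
w1: p is F, □¬(p ∧ q) is T. ✓
w2: p is F, □¬(p ∧ q) is T. ✓
w3: p is F, □¬(p ∧ q) is F. ✓
w4: p is F, □¬(p ∧ q) is T. ✓
w5: p is T, □¬(p ∧ q) is T. ✓
w6: p is F, □¬(p ∧ q) is T. ✓
— 7 worlds.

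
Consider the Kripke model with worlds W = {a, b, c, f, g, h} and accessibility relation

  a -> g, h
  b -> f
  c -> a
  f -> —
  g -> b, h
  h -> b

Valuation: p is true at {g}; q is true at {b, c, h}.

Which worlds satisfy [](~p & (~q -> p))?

a: successors {g, h}; ~p & (~q -> p) there: g:F, h:T. ✗
b: successors {f}; ~p & (~q -> p) there: f:F. ✗
c: successors {a}; ~p & (~q -> p) there: a:F. ✗
f: no successors, so [](~p & (~q -> p)) holds vacuously. ✓
g: successors {b, h}; ~p & (~q -> p) there: b:T, h:T. ✓
h: successors {b}; ~p & (~q -> p) there: b:T. ✓

{f, g, h}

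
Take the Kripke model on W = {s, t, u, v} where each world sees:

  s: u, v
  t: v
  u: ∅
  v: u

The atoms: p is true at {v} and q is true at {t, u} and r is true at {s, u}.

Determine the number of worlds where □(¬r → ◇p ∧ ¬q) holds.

2

s: successors {u, v}; ¬r → ◇p ∧ ¬q there: u:T, v:F. ✗
t: successors {v}; ¬r → ◇p ∧ ¬q there: v:F. ✗
u: no successors, so □(¬r → ◇p ∧ ¬q) holds vacuously. ✓
v: successors {u}; ¬r → ◇p ∧ ¬q there: u:T. ✓
Satisfying worlds: {u, v}.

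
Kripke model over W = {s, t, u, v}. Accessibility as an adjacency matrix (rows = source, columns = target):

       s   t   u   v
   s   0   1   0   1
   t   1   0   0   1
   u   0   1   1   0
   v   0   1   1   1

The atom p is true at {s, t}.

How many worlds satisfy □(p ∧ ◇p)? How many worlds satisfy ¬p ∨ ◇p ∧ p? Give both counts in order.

For □(p ∧ ◇p):
s: successors {t, v}; p ∧ ◇p there: t:T, v:F. ✗
t: successors {s, v}; p ∧ ◇p there: s:T, v:F. ✗
u: successors {t, u}; p ∧ ◇p there: t:T, u:F. ✗
v: successors {t, u, v}; p ∧ ◇p there: t:T, u:F, v:F. ✗
— 0 worlds.
For ¬p ∨ ◇p ∧ p:
s: ¬p is F, ◇p ∧ p is T. ✓
t: ¬p is F, ◇p ∧ p is T. ✓
u: ¬p is T, ◇p ∧ p is F. ✓
v: ¬p is T, ◇p ∧ p is F. ✓
— 4 worlds.

0 and 4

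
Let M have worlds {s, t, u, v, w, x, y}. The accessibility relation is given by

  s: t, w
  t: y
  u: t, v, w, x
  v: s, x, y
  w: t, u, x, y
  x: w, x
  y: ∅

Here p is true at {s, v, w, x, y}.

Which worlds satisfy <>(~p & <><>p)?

{w}

s: successors {t, w}; ~p & <><>p there: t:F, w:F. ✗
t: successors {y}; ~p & <><>p there: y:F. ✗
u: successors {t, v, w, x}; ~p & <><>p there: t:F, v:F, w:F, x:F. ✗
v: successors {s, x, y}; ~p & <><>p there: s:F, x:F, y:F. ✗
w: successors {t, u, x, y}; ~p & <><>p there: t:F, u:T, x:F, y:F. ✓
x: successors {w, x}; ~p & <><>p there: w:F, x:F. ✗
y: no successors, so <>(~p & <><>p) fails. ✗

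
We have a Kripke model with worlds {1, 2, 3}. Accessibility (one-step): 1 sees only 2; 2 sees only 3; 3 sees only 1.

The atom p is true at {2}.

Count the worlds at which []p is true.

1: successors {2}; p there: 2:T. ✓
2: successors {3}; p there: 3:F. ✗
3: successors {1}; p there: 1:F. ✗
Satisfying worlds: {1}.

1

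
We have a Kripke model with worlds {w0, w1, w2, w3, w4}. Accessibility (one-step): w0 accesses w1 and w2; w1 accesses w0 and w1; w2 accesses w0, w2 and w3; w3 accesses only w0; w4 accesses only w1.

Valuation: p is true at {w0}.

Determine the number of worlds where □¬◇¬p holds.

0

w0: successors {w1, w2}; ¬◇¬p there: w1:F, w2:F. ✗
w1: successors {w0, w1}; ¬◇¬p there: w0:F, w1:F. ✗
w2: successors {w0, w2, w3}; ¬◇¬p there: w0:F, w2:F, w3:T. ✗
w3: successors {w0}; ¬◇¬p there: w0:F. ✗
w4: successors {w1}; ¬◇¬p there: w1:F. ✗
Satisfying worlds: ∅.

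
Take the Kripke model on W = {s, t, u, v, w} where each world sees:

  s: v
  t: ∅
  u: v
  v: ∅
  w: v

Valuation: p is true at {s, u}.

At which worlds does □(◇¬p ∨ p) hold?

{t, v}

s: successors {v}; ◇¬p ∨ p there: v:F. ✗
t: no successors, so □(◇¬p ∨ p) holds vacuously. ✓
u: successors {v}; ◇¬p ∨ p there: v:F. ✗
v: no successors, so □(◇¬p ∨ p) holds vacuously. ✓
w: successors {v}; ◇¬p ∨ p there: v:F. ✗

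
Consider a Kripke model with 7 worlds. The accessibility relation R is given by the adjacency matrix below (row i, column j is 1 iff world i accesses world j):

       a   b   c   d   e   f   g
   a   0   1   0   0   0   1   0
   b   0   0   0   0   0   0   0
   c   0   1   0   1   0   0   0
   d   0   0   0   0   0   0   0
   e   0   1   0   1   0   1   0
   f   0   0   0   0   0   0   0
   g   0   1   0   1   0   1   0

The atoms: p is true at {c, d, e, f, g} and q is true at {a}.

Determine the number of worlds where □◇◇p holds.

3

a: successors {b, f}; ◇◇p there: b:F, f:F. ✗
b: no successors, so □◇◇p holds vacuously. ✓
c: successors {b, d}; ◇◇p there: b:F, d:F. ✗
d: no successors, so □◇◇p holds vacuously. ✓
e: successors {b, d, f}; ◇◇p there: b:F, d:F, f:F. ✗
f: no successors, so □◇◇p holds vacuously. ✓
g: successors {b, d, f}; ◇◇p there: b:F, d:F, f:F. ✗
Satisfying worlds: {b, d, f}.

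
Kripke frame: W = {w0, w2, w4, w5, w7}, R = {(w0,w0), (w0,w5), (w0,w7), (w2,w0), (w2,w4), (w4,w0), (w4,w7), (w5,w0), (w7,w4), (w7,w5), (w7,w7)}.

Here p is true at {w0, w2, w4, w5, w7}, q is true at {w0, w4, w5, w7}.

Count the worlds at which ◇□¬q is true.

0

w0: successors {w0, w5, w7}; □¬q there: w0:F, w5:F, w7:F. ✗
w2: successors {w0, w4}; □¬q there: w0:F, w4:F. ✗
w4: successors {w0, w7}; □¬q there: w0:F, w7:F. ✗
w5: successors {w0}; □¬q there: w0:F. ✗
w7: successors {w4, w5, w7}; □¬q there: w4:F, w5:F, w7:F. ✗
Satisfying worlds: ∅.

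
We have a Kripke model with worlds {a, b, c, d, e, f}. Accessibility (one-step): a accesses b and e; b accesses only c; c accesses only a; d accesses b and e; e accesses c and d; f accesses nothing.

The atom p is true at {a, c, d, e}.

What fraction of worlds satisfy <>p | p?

5/6

a: <>p is T, p is T. ✓
b: <>p is T, p is F. ✓
c: <>p is T, p is T. ✓
d: <>p is T, p is T. ✓
e: <>p is T, p is T. ✓
f: <>p is F, p is F. ✗
That's 5 of 6 worlds, so 5/6.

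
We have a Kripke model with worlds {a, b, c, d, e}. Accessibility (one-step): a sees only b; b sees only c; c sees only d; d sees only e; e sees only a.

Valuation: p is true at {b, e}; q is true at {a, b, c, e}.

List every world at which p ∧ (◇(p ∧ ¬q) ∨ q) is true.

a: p is F, ◇(p ∧ ¬q) ∨ q is T. ✗
b: p is T, ◇(p ∧ ¬q) ∨ q is T. ✓
c: p is F, ◇(p ∧ ¬q) ∨ q is T. ✗
d: p is F, ◇(p ∧ ¬q) ∨ q is F. ✗
e: p is T, ◇(p ∧ ¬q) ∨ q is T. ✓

{b, e}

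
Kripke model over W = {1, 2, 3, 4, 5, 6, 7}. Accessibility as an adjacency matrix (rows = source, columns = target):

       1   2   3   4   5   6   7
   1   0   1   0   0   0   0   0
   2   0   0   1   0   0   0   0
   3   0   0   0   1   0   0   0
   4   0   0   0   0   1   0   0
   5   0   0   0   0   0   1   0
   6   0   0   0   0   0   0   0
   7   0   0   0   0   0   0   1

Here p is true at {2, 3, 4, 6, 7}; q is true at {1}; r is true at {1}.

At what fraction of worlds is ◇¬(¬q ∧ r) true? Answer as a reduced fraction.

6/7

1: successors {2}; ¬(¬q ∧ r) there: 2:T. ✓
2: successors {3}; ¬(¬q ∧ r) there: 3:T. ✓
3: successors {4}; ¬(¬q ∧ r) there: 4:T. ✓
4: successors {5}; ¬(¬q ∧ r) there: 5:T. ✓
5: successors {6}; ¬(¬q ∧ r) there: 6:T. ✓
6: no successors, so ◇¬(¬q ∧ r) fails. ✗
7: successors {7}; ¬(¬q ∧ r) there: 7:T. ✓
That's 6 of 7 worlds, so 6/7.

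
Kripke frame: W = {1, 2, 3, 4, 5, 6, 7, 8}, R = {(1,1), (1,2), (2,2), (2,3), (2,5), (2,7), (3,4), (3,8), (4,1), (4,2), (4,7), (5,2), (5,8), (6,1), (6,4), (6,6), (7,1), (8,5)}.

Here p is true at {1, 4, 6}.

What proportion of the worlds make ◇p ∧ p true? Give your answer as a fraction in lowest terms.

3/8

1: ◇p is T, p is T. ✓
2: ◇p is F, p is F. ✗
3: ◇p is T, p is F. ✗
4: ◇p is T, p is T. ✓
5: ◇p is F, p is F. ✗
6: ◇p is T, p is T. ✓
7: ◇p is T, p is F. ✗
8: ◇p is F, p is F. ✗
That's 3 of 8 worlds, so 3/8.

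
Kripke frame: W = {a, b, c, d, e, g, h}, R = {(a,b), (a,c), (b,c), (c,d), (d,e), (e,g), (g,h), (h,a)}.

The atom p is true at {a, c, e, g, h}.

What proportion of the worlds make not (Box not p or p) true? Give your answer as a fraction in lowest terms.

a: Box not p or p is T. ✗
b: Box not p or p is F. ✓
c: Box not p or p is T. ✗
d: Box not p or p is F. ✓
e: Box not p or p is T. ✗
g: Box not p or p is T. ✗
h: Box not p or p is T. ✗
That's 2 of 7 worlds, so 2/7.

2/7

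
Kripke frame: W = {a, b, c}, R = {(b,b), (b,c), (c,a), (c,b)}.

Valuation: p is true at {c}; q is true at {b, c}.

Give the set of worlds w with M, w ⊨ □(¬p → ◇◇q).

{a, b}

a: no successors, so □(¬p → ◇◇q) holds vacuously. ✓
b: successors {b, c}; ¬p → ◇◇q there: b:T, c:T. ✓
c: successors {a, b}; ¬p → ◇◇q there: a:F, b:T. ✗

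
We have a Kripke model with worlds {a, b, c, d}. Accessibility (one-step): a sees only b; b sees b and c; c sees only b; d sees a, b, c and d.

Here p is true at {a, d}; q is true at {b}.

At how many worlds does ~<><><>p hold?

a: <><><>p is F. ✓
b: <><><>p is F. ✓
c: <><><>p is F. ✓
d: <><><>p is T. ✗
Satisfying worlds: {a, b, c}.

3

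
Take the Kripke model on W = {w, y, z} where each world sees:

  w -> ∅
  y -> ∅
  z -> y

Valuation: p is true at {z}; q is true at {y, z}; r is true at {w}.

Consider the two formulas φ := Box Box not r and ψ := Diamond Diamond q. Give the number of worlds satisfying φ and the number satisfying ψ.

3 and 0

For Box Box not r:
w: no successors, so Box Box not r holds vacuously. ✓
y: no successors, so Box Box not r holds vacuously. ✓
z: successors {y}; Box not r there: y:T. ✓
— 3 worlds.
For Diamond Diamond q:
w: no successors, so Diamond Diamond q fails. ✗
y: no successors, so Diamond Diamond q fails. ✗
z: successors {y}; Diamond q there: y:F. ✗
— 0 worlds.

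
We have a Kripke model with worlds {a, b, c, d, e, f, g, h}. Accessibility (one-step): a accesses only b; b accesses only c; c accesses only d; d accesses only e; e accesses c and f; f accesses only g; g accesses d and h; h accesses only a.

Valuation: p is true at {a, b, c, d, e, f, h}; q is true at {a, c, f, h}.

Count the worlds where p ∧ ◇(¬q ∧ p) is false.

a: p is T, ◇(¬q ∧ p) is T. ✓
b: p is T, ◇(¬q ∧ p) is F. ✗
c: p is T, ◇(¬q ∧ p) is T. ✓
d: p is T, ◇(¬q ∧ p) is T. ✓
e: p is T, ◇(¬q ∧ p) is F. ✗
f: p is T, ◇(¬q ∧ p) is F. ✗
g: p is F, ◇(¬q ∧ p) is T. ✗
h: p is T, ◇(¬q ∧ p) is F. ✗
Satisfying worlds: {a, c, d}.
So p ∧ ◇(¬q ∧ p) fails at the other 5 worlds.

5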